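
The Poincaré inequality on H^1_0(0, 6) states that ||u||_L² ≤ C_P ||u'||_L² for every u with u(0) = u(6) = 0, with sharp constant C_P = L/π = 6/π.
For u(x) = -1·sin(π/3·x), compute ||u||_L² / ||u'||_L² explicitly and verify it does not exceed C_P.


||u||_L² / ||u'||_L² = 3/π < C_P = 6/π.

u(x) = -1·sin(π/3·x), so u'(x) = -π*cos(π*x/3)/3.
Writing u(x) = A·sin(kπx/L) with A = -1 and k = 2, use ∫_0^L sin²(kπx/L) dx = L/2 and ∫_0^L cos²(kπx/L) dx = L/2.
u² = 1·sin²(π/3·x) and (u')² = π^2/9·cos²(π/3·x), and each of sin², cos² integrates to L/2 = 3 over (0, 6).
∫_0^6 u² dx = 3, so ||u||_L² = sqrt(3).
∫_0^6 (u')² dx = π^2/3, so ||u'||_L² = sqrt(3)*π/3.
Ratio ||u||_L² / ||u'||_L² = 3/π.
Sharp Poincaré constant on H^1_0(0, 6) is C_P = L/π = 6/π, achieved by sin(π/6·x).
This is the k = 2 harmonic; the ratio L/(kπ) is strictly less than C_P = L/π, consistent with the sharp inequality ||u||_L² ≤ C_P ||u'||_L².


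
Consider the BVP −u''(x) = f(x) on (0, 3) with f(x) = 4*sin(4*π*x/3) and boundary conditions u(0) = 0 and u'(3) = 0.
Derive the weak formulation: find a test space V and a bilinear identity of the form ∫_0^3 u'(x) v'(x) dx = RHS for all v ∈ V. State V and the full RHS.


V = {v ∈ H^1(0, 3) : v(0) = 0} (test functions vanish at x = 0 where u is specified); weak form: ∫_0^3 u'v' dx = ∫_0^3 (4*sin(4*π*x/3)) v dx for all v ∈ V.

Multiply both sides by a test function v and integrate from 0 to 3:
  ∫_0^3 −u''(x) v(x) dx = ∫_0^3 f(x) v(x) dx.
Integrate the LHS by parts once:
  ∫_0^3 −u'' v dx = −[u'(x) v(x)]_0^3 + ∫_0^3 u'(x) v'(x) dx.
Thus ∫_0^3 u'(x) v'(x) dx = ∫_0^3 f(x) v(x) dx + [u'(x) v(x)]_0^3.
Choose V so that boundary terms are either known or forced to vanish.
Mixed BC: u(0) = 0 (Dirichlet) and u'(3) = 0 (Neumann). Define V = {v ∈ H^1(0, 3) : v(0) = 0}. Then [u' v]_0^3 = u'(3)·v(3) − u'(0)·0 = 0.
Weak formulation: find u (satisfying any essential BC) such that ∫_0^3 u'(x) v'(x) dx = ∫_0^3 f v dx for all v ∈ V (Dirichlet at 0 absorbed into V; the Neumann datum at x = 3 is zero, so no boundary term remains).
Substituting f(x) = 4*sin(4*π*x/3), the right-hand side is ∫_0^3 (4*sin(4*π*x/3)) v dx.


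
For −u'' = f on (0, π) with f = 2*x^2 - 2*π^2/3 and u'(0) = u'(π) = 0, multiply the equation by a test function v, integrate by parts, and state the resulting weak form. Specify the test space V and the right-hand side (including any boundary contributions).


V = H^1(0, π) (no boundary constraint on v; u is determined up to an additive constant); weak form: ∫_0^π u'v' dx = ∫_0^π (2*x^2 - 2*π^2/3) v dx for all v ∈ V.

Multiply both sides by a test function v and integrate from 0 to π:
  ∫_0^π −u''(x) v(x) dx = ∫_0^π f(x) v(x) dx.
Integrate the LHS by parts once:
  ∫_0^π −u'' v dx = −[u'(x) v(x)]_0^π + ∫_0^π u'(x) v'(x) dx.
Thus ∫_0^π u'(x) v'(x) dx = ∫_0^π f(x) v(x) dx + [u'(x) v(x)]_0^π.
Choose V so that boundary terms are either known or forced to vanish.
u has homogeneous Neumann: u'(0) = u'(π) = 0. So [u' v]_0^π = 0·v(π) − 0·v(0) = 0 for any v; take V = H^1(0, π).
Weak formulation: find u (satisfying any essential BC) such that ∫_0^π u'(x) v'(x) dx = ∫_0^π f v dx for all v ∈ V (homogeneous Neumann, so boundary terms vanish).
Substituting f(x) = 2*x^2 - 2*π^2/3, the right-hand side is ∫_0^π (2*x^2 - 2*π^2/3) v dx.
Compatibility check (pure Neumann): taking v ≡ 1 ∈ V gives 0 = ∫_0^π f dx + (0) − (0), i.e. ∫_0^π f dx must equal u'(0) − u'(π) = 0. Indeed ∫_0^π (2*x^2 - 2*π^2/3) dx = 0, so the data are compatible. The solution is then unique only up to an additive constant (fix it e.g. by requiring ∫_0^π u dx = 0).


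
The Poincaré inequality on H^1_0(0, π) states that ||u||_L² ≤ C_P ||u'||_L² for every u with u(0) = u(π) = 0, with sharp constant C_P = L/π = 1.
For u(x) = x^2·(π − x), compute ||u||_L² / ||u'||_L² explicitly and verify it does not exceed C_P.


||u||_L² / ||u'||_L² = sqrt(14)*π/14 < C_P = 1.

u(x) = x^2·(π − x), so u'(x) = x*(-3*x + 2*π).
u(x) = x^2·(π − x) vanishes at x = 0 and x = π, so u ∈ H^1_0(0, π). Differentiate via the product rule and integrate the resulting polynomials term by term.
  ∫_0^π u² dx = ∫_0^π (x^6 - 2*π*x^5 + π^2*x^4) dx. Term by term:
    ∫_0^π x^6 dx = π^7/7;  ∫_0^π -2*π*x^5 dx = -π^7/3;  ∫_0^π π^2*x^4 dx = π^7/5.
  Sum: π^7/7 − π^7/3 + π^7/5 = π^7/105.
  ∫_0^π (u')² dx = ∫_0^π (9*x^4 - 12*π*x^3 + 4*π^2*x^2) dx. Term by term:
    ∫_0^π 9*x^4 dx = 9*π^5/5;  ∫_0^π -12*π*x^3 dx = -3*π^5;  ∫_0^π 4*π^2*x^2 dx = 4*π^5/3.
  Sum: 9*π^5/5 − 3*π^5 + 4*π^5/3 = 2*π^5/15.
∫_0^π u² dx = π^7/105, so ||u||_L² = sqrt(105)*π^(7/2)/105.
∫_0^π (u')² dx = 2*π^5/15, so ||u'||_L² = sqrt(30)*π^(5/2)/15.
Ratio ||u||_L² / ||u'||_L² = sqrt(14)*π/14.
Sharp Poincaré constant on H^1_0(0, π) is C_P = L/π = 1, achieved by sin(x).
A polynomial bump cannot attain the sharp Poincaré constant (only the first sine eigenfunction does), so the ratio is strictly less than C_P, consistent with ||u||_L² ≤ C_P ||u'||_L².


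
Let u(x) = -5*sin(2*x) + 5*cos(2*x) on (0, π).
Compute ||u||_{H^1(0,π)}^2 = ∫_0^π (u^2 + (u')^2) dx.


||u||_{H^1(0,π)}^2 = 125*π

u'(x) = -10*sin(2*x) - 10*cos(2*x).
Expand u² and (u')² and integrate term by term on (0, π), using: for integers n ≥ 1, ∫_0^π sin²(nx) dx = ∫_0^π cos²(nx) dx = π/2; for n ≠ n', ∫_0^π sin(nx)sin(n'x) dx = ∫_0^π cos(nx)cos(n'x) dx = 0; and by product-to-sum, ∫_0^π sin(nx)cos(n'x) dx = ½∫_0^π [sin((n+n')x) + sin((n−n')x)] dx, which is 0 when n+n' is even and 2n/(n²−n'²) when n+n' is odd (it need not vanish on (0, π)).
  u² squared terms: (-5)²·∫sin(2x)² dx = 25·π/2 = 25*π/2;  (5)²·∫cos(2x)² dx = 25·π/2 = 25*π/2.
  u² cross terms: 2·(-5)·(5)·∫sin(2x)·cos(2x) dx = -50·(0) = 0.
  So ∫_0^π u² dx = 25*π/2 + 25*π/2 + 0 = 25*π.
  (u')² squared terms: (-10)²·∫cos(2x)² dx = 100·π/2 = 50*π;  (-10)²·∫sin(2x)² dx = 100·π/2 = 50*π.
  (u')² cross terms: 2·(-10)·(-10)·∫cos(2x)·sin(2x) dx = 200·(0) = 0.
  So ∫_0^π (u')² dx = 50*π + 50*π + 0 = 100*π.
||u||_{H^1}^2 = (25*π) + (100*π) = 125*π.


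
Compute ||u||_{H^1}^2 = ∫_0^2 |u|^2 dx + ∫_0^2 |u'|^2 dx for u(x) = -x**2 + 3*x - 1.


||u||_{H^1}^2 = 32/5

The H^1 norm (squared) on an interval (0, L) is
  ||u||_{H^1}^2 = ∫_0^L u(x)^2 dx + ∫_0^L u'(x)^2 dx.
Compute u'(x) = 3 - 2*x.
Then u(x)^2 = x**4 - 6*x**3 + 11*x**2 - 6*x + 1 and u'(x)^2 = 4*x**2 - 12*x + 9.
Integrate each monomial from 0 to 2 using ∫_0^2 c·x^n dx = c·2^(n+1)/(n+1):
  ∫_0^2 u(x)^2 dx = ∫_0^2 (x^4 - 6*x^3 + 11*x^2 - 6*x + 1) dx. Term by term:
    ∫_0^2 x^4 dx = 32/5;  ∫_0^2 -6*x^3 dx = -24;  ∫_0^2 11*x^2 dx = 88/3;
    ∫_0^2 -6*x dx = -12;  ∫_0^2 1 dx = 2.
  Sum: 32/5 − 24 + 88/3 − 12 + 2 = 26/15.
  ∫_0^2 u'(x)^2 dx = ∫_0^2 (4*x^2 - 12*x + 9) dx. Term by term:
    ∫_0^2 4*x^2 dx = 32/3;  ∫_0^2 -12*x dx = -24;  ∫_0^2 9 dx = 18.
  Sum: 32/3 − 24 + 18 = 14/3.
Adding: ||u||_{H^1}^2 = 26/15 + 14/3 = 32/5.


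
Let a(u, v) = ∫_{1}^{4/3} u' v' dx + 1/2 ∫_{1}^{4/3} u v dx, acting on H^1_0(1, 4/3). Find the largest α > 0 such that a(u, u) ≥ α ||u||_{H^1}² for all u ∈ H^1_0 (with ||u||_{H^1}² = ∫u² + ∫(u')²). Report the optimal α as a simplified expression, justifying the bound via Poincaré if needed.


α = (1 + 18*π^2)/(2*(1 + 9*π^2))

Coercivity of a(·,·) on H^1_0(1, 4/3) means a(u, u) ≥ α ||u||_{H^1}² for every u ∈ H^1_0.
The interval has length L = 1/3, and Poincaré/coercivity depend only on L. Here a(u, u) = ∫(u')² + (1/2)·∫u².
Here 0 < c = 1/2 < 1. The condition a(u,u) ≥ α||u||_{H^1}² reads (1−α)∫(u')² ≥ (α−c)∫u². Any admissible α is ≤ 1 (rapidly oscillating u have ∫u²/∫(u')² → 0), and α = 1 would force 0 ≥ (1−c)∫u², impossible since c < 1; so 1−α > 0. By the sharp Poincaré inequality on H^1_0 of an interval of length L, ∫(u')² ≥ (π/L)²∫u² with equality for the first sine mode sin(π(x−x₀)/L) (x₀ the left endpoint), so the inequality holds for all u iff (1−α)(π/L)² ≥ α − c, i.e. α ≤ ((π/L)² + c)/((π/L)² + 1) = (1 + c(L/π)²)/(1 + (L/π)²). With (π/L)² = 9*π^2 and c = 1/2, the largest admissible constant is α = ((π/L)² + c)/((π/L)² + 1).
Simplifying, α = (1 + 18*π^2)/(2*(1 + 9*π^2)).


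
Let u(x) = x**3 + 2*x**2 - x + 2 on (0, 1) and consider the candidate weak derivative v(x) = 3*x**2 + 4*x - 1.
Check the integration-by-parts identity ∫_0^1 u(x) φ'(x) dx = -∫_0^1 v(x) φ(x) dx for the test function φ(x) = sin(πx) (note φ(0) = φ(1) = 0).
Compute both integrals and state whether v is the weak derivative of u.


LHS = -5/π + 12/π^3, RHS = -5/π + 12/π^3. Yes, v = u' weakly.

u(x) = x**3 + 2*x**2 - x + 2, classical derivative u'(x) = 3*x**2 + 4*x - 1.
φ(x) = sin(πx), so φ'(x) = π*cos(π*x).
Note φ(0) = φ(1) = 0, so the boundary term u·φ vanishes.
LHS = ∫_0^1 u(x) φ'(x) dx = ∫_0^1 (π*x^3*cos(π*x) + 2*π*x^2*cos(π*x) - π*x*cos(π*x) + 2*π*cos(π*x)) dx. Term by term:
  ∫_0^1 2*π*cos(π*x) dx = 0;  ∫_0^1 π*x^3*cos(π*x) dx = -3/π + 12/π^3;  ∫_0^1 -π*x*cos(π*x) dx = 2/π;
  ∫_0^1 2*π*x^2*cos(π*x) dx = -4/π.
Sum: 0 + -3/π + 12/π^3 + 2/π − 4/π = -5/π + 12/π^3.
So LHS = -5/π + 12/π^3.
∫_0^1 v(x) φ(x) dx = ∫_0^1 (3*x^2*sin(π*x) + 4*x*sin(π*x) - sin(π*x)) dx. Term by term:
  ∫_0^1 -sin(π*x) dx = -2/π;  ∫_0^1 3*x^2*sin(π*x) dx = -12/π^3 + 3/π;  ∫_0^1 4*x*sin(π*x) dx = 4/π.
Sum: -2/π + -12/π^3 + 3/π + 4/π = -12/π^3 + 5/π.
So RHS = -∫_0^1 v(x) φ(x) dx = -5/π + 12/π^3.
LHS = RHS, so the identity holds for this test φ.
Moreover u is smooth here and v(x) = u'(x) = 3*x**2 + 4*x - 1 pointwise, so the identity holds for every test function. Hence v is the weak derivative of u.


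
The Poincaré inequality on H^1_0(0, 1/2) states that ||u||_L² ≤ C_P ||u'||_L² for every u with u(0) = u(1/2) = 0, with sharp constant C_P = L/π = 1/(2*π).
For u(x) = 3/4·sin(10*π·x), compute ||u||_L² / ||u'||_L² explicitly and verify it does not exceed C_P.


||u||_L² / ||u'||_L² = 1/(10*π) < C_P = 1/(2*π).

u(x) = 3/4·sin(10*π·x), so u'(x) = 15*π*cos(10*π*x)/2.
Writing u(x) = A·sin(kπx/L) with A = 3/4 and k = 5, use ∫_0^L sin²(kπx/L) dx = L/2 and ∫_0^L cos²(kπx/L) dx = L/2.
u² = 9/16·sin²(10*π·x) and (u')² = 225*π^2/4·cos²(10*π·x), and each of sin², cos² integrates to L/2 = 1/4 over (0, 1/2).
∫_0^1/2 u² dx = 9/64, so ||u||_L² = 3/8.
∫_0^1/2 (u')² dx = 225*π^2/16, so ||u'||_L² = 15*π/4.
Ratio ||u||_L² / ||u'||_L² = 1/(10*π).
Sharp Poincaré constant on H^1_0(0, 1/2) is C_P = L/π = 1/(2*π), achieved by sin(2*π·x).
This is the k = 5 harmonic; the ratio L/(kπ) is strictly less than C_P = L/π, consistent with the sharp inequality ||u||_L² ≤ C_P ||u'||_L².


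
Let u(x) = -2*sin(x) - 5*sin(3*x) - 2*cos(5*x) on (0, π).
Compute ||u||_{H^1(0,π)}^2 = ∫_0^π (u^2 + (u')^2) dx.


||u||_{H^1(0,π)}^2 = 181*π

u'(x) = 10*sin(5*x) - 2*cos(x) - 15*cos(3*x).
Expand u² and (u')² and integrate term by term on (0, π), using: for integers n ≥ 1, ∫_0^π sin²(nx) dx = ∫_0^π cos²(nx) dx = π/2; for n ≠ n', ∫_0^π sin(nx)sin(n'x) dx = ∫_0^π cos(nx)cos(n'x) dx = 0; and by product-to-sum, ∫_0^π sin(nx)cos(n'x) dx = ½∫_0^π [sin((n+n')x) + sin((n−n')x)] dx, which is 0 when n+n' is even and 2n/(n²−n'²) when n+n' is odd (it need not vanish on (0, π)).
  u² squared terms: (-5)²·∫sin(3x)² dx = 25·π/2 = 25*π/2;  (-2)²·∫cos(5x)² dx = 4·π/2 = 2*π;  (-2)²·∫sin(x)² dx = 4·π/2 = 2*π.
  u² cross terms: 2·(-5)·(-2)·∫sin(3x)·cos(5x) dx = 20·(0) = 0;  2·(-5)·(-2)·∫sin(3x)·sin(x) dx = 20·(0) = 0;  2·(-2)·(-2)·∫cos(5x)·sin(x) dx = 8·(0) = 0.
  So ∫_0^π u² dx = 25*π/2 + 2*π + 2*π + 0 + 0 + 0 = 33*π/2.
  (u')² squared terms: (-15)²·∫cos(3x)² dx = 225·π/2 = 225*π/2;  (-2)²·∫cos(x)² dx = 4·π/2 = 2*π;  (10)²·∫sin(5x)² dx = 100·π/2 = 50*π.
  (u')² cross terms: 2·(-15)·(-2)·∫cos(3x)·cos(x) dx = 60·(0) = 0;  2·(-15)·(10)·∫cos(3x)·sin(5x) dx = -300·(0) = 0;  2·(-2)·(10)·∫cos(x)·sin(5x) dx = -40·(0) = 0.
  So ∫_0^π (u')² dx = 225*π/2 + 2*π + 50*π + 0 + 0 + 0 = 329*π/2.
||u||_{H^1}^2 = (33*π/2) + (329*π/2) = 181*π.


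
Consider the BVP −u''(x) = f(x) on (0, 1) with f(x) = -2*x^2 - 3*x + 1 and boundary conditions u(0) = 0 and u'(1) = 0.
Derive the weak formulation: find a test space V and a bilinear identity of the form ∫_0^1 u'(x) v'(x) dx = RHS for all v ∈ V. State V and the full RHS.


V = {v ∈ H^1(0, 1) : v(0) = 0} (test functions vanish at x = 0 where u is specified); weak form: ∫_0^1 u'v' dx = ∫_0^1 (-2*x^2 - 3*x + 1) v dx for all v ∈ V.

Multiply both sides by a test function v and integrate from 0 to 1:
  ∫_0^1 −u''(x) v(x) dx = ∫_0^1 f(x) v(x) dx.
Integrate the LHS by parts once:
  ∫_0^1 −u'' v dx = −[u'(x) v(x)]_0^1 + ∫_0^1 u'(x) v'(x) dx.
Thus ∫_0^1 u'(x) v'(x) dx = ∫_0^1 f(x) v(x) dx + [u'(x) v(x)]_0^1.
Choose V so that boundary terms are either known or forced to vanish.
Mixed BC: u(0) = 0 (Dirichlet) and u'(1) = 0 (Neumann). Define V = {v ∈ H^1(0, 1) : v(0) = 0}. Then [u' v]_0^1 = u'(1)·v(1) − u'(0)·0 = 0.
Weak formulation: find u (satisfying any essential BC) such that ∫_0^1 u'(x) v'(x) dx = ∫_0^1 f v dx for all v ∈ V (Dirichlet at 0 absorbed into V; the Neumann datum at x = 1 is zero, so no boundary term remains).
Substituting f(x) = -2*x^2 - 3*x + 1, the right-hand side is ∫_0^1 (-2*x^2 - 3*x + 1) v dx.


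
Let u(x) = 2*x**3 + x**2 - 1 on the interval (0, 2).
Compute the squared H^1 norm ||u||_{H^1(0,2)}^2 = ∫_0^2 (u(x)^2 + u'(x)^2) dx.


||u||_{H^1}^2 = 15398/35

The H^1 norm (squared) on an interval (0, L) is
  ||u||_{H^1}^2 = ∫_0^L u(x)^2 dx + ∫_0^L u'(x)^2 dx.
Compute u'(x) = 6*x**2 + 2*x.
Then u(x)^2 = 4*x**6 + 4*x**5 + x**4 - 4*x**3 - 2*x**2 + 1 and u'(x)^2 = 36*x**4 + 24*x**3 + 4*x**2.
Integrate each monomial from 0 to 2 using ∫_0^2 c·x^n dx = c·2^(n+1)/(n+1):
  ∫_0^2 u(x)^2 dx = ∫_0^2 (4*x^6 + 4*x^5 + x^4 - 4*x^3 - 2*x^2 + 1) dx. Term by term:
    ∫_0^2 4*x^6 dx = 512/7;  ∫_0^2 4*x^5 dx = 128/3;  ∫_0^2 x^4 dx = 32/5;
    ∫_0^2 -4*x^3 dx = -16;  ∫_0^2 -2*x^2 dx = -16/3;  ∫_0^2 1 dx = 2.
  Sum: 512/7 + 128/3 + 32/5 − 16 − 16/3 + 2 = 10802/105.
  ∫_0^2 u'(x)^2 dx = ∫_0^2 (36*x^4 + 24*x^3 + 4*x^2) dx. Term by term:
    ∫_0^2 36*x^4 dx = 1152/5;  ∫_0^2 24*x^3 dx = 96;  ∫_0^2 4*x^2 dx = 32/3.
  Sum: 1152/5 + 96 + 32/3 = 5056/15.
Adding: ||u||_{H^1}^2 = 10802/105 + 5056/15 = 15398/35.


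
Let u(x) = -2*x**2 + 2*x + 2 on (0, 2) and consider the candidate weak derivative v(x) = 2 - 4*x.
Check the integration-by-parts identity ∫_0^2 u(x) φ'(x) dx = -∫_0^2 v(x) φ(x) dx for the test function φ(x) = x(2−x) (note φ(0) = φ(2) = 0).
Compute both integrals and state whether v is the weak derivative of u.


LHS = 8/3, RHS = 8/3. Yes, v = u' weakly.

u(x) = -2*x**2 + 2*x + 2, classical derivative u'(x) = 2 - 4*x.
φ(x) = x(2−x), so φ'(x) = 2 - 2*x.
Note φ(0) = φ(2) = 0, so the boundary term u·φ vanishes.
LHS = ∫_0^2 u(x) φ'(x) dx = ∫_0^2 (4*x^3 - 8*x^2 + 4) dx. Term by term:
  ∫_0^2 4*x^3 dx = 16;  ∫_0^2 -8*x^2 dx = -64/3;  ∫_0^2 4 dx = 8.
Sum: 16 − 64/3 + 8 = 8/3.
So LHS = 8/3.
∫_0^2 v(x) φ(x) dx = ∫_0^2 (4*x^3 - 10*x^2 + 4*x) dx. Term by term:
  ∫_0^2 4*x^3 dx = 16;  ∫_0^2 -10*x^2 dx = -80/3;  ∫_0^2 4*x dx = 8.
Sum: 16 − 80/3 + 8 = -8/3.
So RHS = -∫_0^2 v(x) φ(x) dx = 8/3.
LHS = RHS, so the identity holds for this test φ.
Moreover u is smooth here and v(x) = u'(x) = 2 - 4*x pointwise, so the identity holds for every test function. Hence v is the weak derivative of u.


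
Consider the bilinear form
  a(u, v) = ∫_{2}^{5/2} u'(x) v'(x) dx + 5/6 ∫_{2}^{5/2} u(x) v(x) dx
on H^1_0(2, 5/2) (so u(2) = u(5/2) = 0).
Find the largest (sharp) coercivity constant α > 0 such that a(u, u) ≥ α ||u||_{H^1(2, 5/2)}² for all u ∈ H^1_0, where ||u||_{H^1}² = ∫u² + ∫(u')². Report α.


α = (5 + 24*π^2)/(6*(1 + 4*π^2))

Coercivity of a(·,·) on H^1_0(2, 5/2) means a(u, u) ≥ α ||u||_{H^1}² for every u ∈ H^1_0.
The interval has length L = 1/2, and Poincaré/coercivity depend only on L. Here a(u, u) = ∫(u')² + (5/6)·∫u².
Here 0 < c = 5/6 < 1. The condition a(u,u) ≥ α||u||_{H^1}² reads (1−α)∫(u')² ≥ (α−c)∫u². Any admissible α is ≤ 1 (rapidly oscillating u have ∫u²/∫(u')² → 0), and α = 1 would force 0 ≥ (1−c)∫u², impossible since c < 1; so 1−α > 0. By the sharp Poincaré inequality on H^1_0 of an interval of length L, ∫(u')² ≥ (π/L)²∫u² with equality for the first sine mode sin(π(x−x₀)/L) (x₀ the left endpoint), so the inequality holds for all u iff (1−α)(π/L)² ≥ α − c, i.e. α ≤ ((π/L)² + c)/((π/L)² + 1) = (1 + c(L/π)²)/(1 + (L/π)²). With (π/L)² = 4*π^2 and c = 5/6, the largest admissible constant is α = ((π/L)² + c)/((π/L)² + 1).
Simplifying, α = (5 + 24*π^2)/(6*(1 + 4*π^2)).


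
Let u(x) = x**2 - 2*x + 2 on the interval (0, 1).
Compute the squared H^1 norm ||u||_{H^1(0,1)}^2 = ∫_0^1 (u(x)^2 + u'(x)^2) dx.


||u||_{H^1}^2 = 16/5

The H^1 norm (squared) on an interval (0, L) is
  ||u||_{H^1}^2 = ∫_0^L u(x)^2 dx + ∫_0^L u'(x)^2 dx.
Compute u'(x) = 2*x - 2.
Then u(x)^2 = x**4 - 4*x**3 + 8*x**2 - 8*x + 4 and u'(x)^2 = 4*x**2 - 8*x + 4.
Integrate each monomial from 0 to 1 using ∫_0^1 c·x^n dx = c·1^(n+1)/(n+1):
  ∫_0^1 u(x)^2 dx = ∫_0^1 (x^4 - 4*x^3 + 8*x^2 - 8*x + 4) dx. Term by term:
    ∫_0^1 x^4 dx = 1/5;  ∫_0^1 -4*x^3 dx = -1;  ∫_0^1 8*x^2 dx = 8/3;
    ∫_0^1 -8*x dx = -4;  ∫_0^1 4 dx = 4.
  Sum: 1/5 − 1 + 8/3 − 4 + 4 = 28/15.
  ∫_0^1 u'(x)^2 dx = ∫_0^1 (4*x^2 - 8*x + 4) dx. Term by term:
    ∫_0^1 4*x^2 dx = 4/3;  ∫_0^1 -8*x dx = -4;  ∫_0^1 4 dx = 4.
  Sum: 4/3 − 4 + 4 = 4/3.
Adding: ||u||_{H^1}^2 = 28/15 + 4/3 = 16/5.


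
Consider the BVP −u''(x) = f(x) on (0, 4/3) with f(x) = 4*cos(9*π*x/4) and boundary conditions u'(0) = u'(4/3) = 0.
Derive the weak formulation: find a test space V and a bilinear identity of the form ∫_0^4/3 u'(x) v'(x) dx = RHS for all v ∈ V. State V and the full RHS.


V = H^1(0, 4/3) (no boundary constraint on v; u is determined up to an additive constant); weak form: ∫_0^4/3 u'v' dx = ∫_0^4/3 (4*cos(9*π*x/4)) v dx for all v ∈ V.

Multiply both sides by a test function v and integrate from 0 to 4/3:
  ∫_0^4/3 −u''(x) v(x) dx = ∫_0^4/3 f(x) v(x) dx.
Integrate the LHS by parts once:
  ∫_0^4/3 −u'' v dx = −[u'(x) v(x)]_0^4/3 + ∫_0^4/3 u'(x) v'(x) dx.
Thus ∫_0^4/3 u'(x) v'(x) dx = ∫_0^4/3 f(x) v(x) dx + [u'(x) v(x)]_0^4/3.
Choose V so that boundary terms are either known or forced to vanish.
u has homogeneous Neumann: u'(0) = u'(4/3) = 0. So [u' v]_0^4/3 = 0·v(4/3) − 0·v(0) = 0 for any v; take V = H^1(0, 4/3).
Weak formulation: find u (satisfying any essential BC) such that ∫_0^4/3 u'(x) v'(x) dx = ∫_0^4/3 f v dx for all v ∈ V (homogeneous Neumann, so boundary terms vanish).
Substituting f(x) = 4*cos(9*π*x/4), the right-hand side is ∫_0^4/3 (4*cos(9*π*x/4)) v dx.
Compatibility check (pure Neumann): taking v ≡ 1 ∈ V gives 0 = ∫_0^4/3 f dx + (0) − (0), i.e. ∫_0^4/3 f dx must equal u'(0) − u'(4/3) = 0. Indeed ∫_0^4/3 (4*cos(9*π*x/4)) dx = 0, so the data are compatible. The solution is then unique only up to an additive constant (fix it e.g. by requiring ∫_0^4/3 u dx = 0).


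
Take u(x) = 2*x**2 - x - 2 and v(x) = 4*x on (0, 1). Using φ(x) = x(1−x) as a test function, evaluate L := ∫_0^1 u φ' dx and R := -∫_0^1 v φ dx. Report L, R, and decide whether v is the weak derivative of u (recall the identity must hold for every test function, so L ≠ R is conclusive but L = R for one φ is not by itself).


LHS = -1/6, RHS = -1/3. No, v is not the weak derivative of u.

u(x) = 2*x**2 - x - 2, classical derivative u'(x) = 4*x - 1.
φ(x) = x(1−x), so φ'(x) = 1 - 2*x.
Note φ(0) = φ(1) = 0, so the boundary term u·φ vanishes.
LHS = ∫_0^1 u(x) φ'(x) dx = ∫_0^1 (-4*x^3 + 4*x^2 + 3*x - 2) dx. Term by term:
  ∫_0^1 -4*x^3 dx = -1;  ∫_0^1 4*x^2 dx = 4/3;  ∫_0^1 3*x dx = 3/2;
  ∫_0^1 -2 dx = -2.
Sum: -1 + 4/3 + 3/2 − 2 = -1/6.
So LHS = -1/6.
∫_0^1 v(x) φ(x) dx = ∫_0^1 (-4*x^3 + 4*x^2) dx. Term by term:
  ∫_0^1 -4*x^3 dx = -1;  ∫_0^1 4*x^2 dx = 4/3.
Sum: -1 + 4/3 = 1/3.
So RHS = -∫_0^1 v(x) φ(x) dx = -1/3.
LHS − RHS = 1/6 ≠ 0, so the identity fails.
(For a valid weak derivative the identity must hold for EVERY test function, in particular this one. The failure shows v is NOT the weak derivative of u.)
Correct weak derivative would be u'(x) = 4*x - 1.


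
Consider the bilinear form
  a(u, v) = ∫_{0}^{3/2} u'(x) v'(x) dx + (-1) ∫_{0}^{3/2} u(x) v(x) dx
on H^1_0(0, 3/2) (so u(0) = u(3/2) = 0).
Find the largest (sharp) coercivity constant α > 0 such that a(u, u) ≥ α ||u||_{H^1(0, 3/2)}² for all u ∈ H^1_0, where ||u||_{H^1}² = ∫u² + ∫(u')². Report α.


α = (-9 + 4*π^2)/(9 + 4*π^2)

Coercivity of a(·,·) on H^1_0(0, 3/2) means a(u, u) ≥ α ||u||_{H^1}² for every u ∈ H^1_0.
The interval has length L = 3/2, and Poincaré/coercivity depend only on L. Here a(u, u) = ∫(u')² + (-1)·∫u².
Here c = -1 < 0 with |c| < (π/L)² = 4*π^2/9, so coercivity still holds. The condition a(u,u) ≥ α||u||_{H^1}² reads (1−α)∫(u')² ≥ (α−c)∫u². Any admissible α is ≤ 1 (rapidly oscillating u have ∫u²/∫(u')² → 0), and α = 1 would force 0 ≥ (1−c)∫u², impossible since c < 1; so 1−α > 0. By the sharp Poincaré inequality on H^1_0 of an interval of length L, ∫(u')² ≥ (π/L)²∫u² with equality for the first sine mode sin(π(x−x₀)/L) (x₀ the left endpoint), so the inequality holds for all u iff (1−α)(π/L)² ≥ α − c, i.e. α ≤ ((π/L)² + c)/((π/L)² + 1) = (1 + c(L/π)²)/(1 + (L/π)²). (Direct route, valid since c ≤ 0: Poincaré gives c∫u² ≥ c(L/π)²∫(u')², so a(u,u) ≥ (1 + c(L/π)²)∫(u')², while ||u||_{H^1}² ≤ (1 + (L/π)²)∫(u')²; dividing yields the same α.) With (π/L)² = 4*π^2/9 and c = -1, the largest admissible constant is α = ((π/L)² + c)/((π/L)² + 1).
Simplifying, α = (-9 + 4*π^2)/(9 + 4*π^2).


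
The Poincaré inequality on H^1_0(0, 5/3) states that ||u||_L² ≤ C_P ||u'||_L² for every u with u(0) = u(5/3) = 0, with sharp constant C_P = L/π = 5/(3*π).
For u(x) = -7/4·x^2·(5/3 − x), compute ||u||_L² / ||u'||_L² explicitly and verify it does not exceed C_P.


||u||_L² / ||u'||_L² = 5*sqrt(14)/42 < C_P = 5/(3*π).

u(x) = -7/4·x^2·(5/3 − x), so u'(x) = 7*x*(9*x - 10)/12.
u(x) = -7/4·x^2·(5/3 − x) vanishes at x = 0 and x = 5/3, so u ∈ H^1_0(0, 5/3). Differentiate via the product rule and integrate the resulting polynomials term by term.
  ∫_0^5/3 u² dx = ∫_0^5/3 (49*x^6/16 - 245*x^5/24 + 1225*x^4/144) dx. Term by term:
    ∫_0^5/3 49*x^6/16 dx = 546875/34992;  ∫_0^5/3 -245*x^5/24 dx = -3828125/104976;  ∫_0^5/3 1225*x^4/144 dx = 765625/34992.
  Sum: 546875/34992 − 3828125/104976 + 765625/34992 = 109375/104976.
  ∫_0^5/3 (u')² dx = ∫_0^5/3 (441*x^4/16 - 245*x^3/4 + 1225*x^2/36) dx. Term by term:
    ∫_0^5/3 441*x^4/16 dx = 30625/432;  ∫_0^5/3 -245*x^3/4 dx = -153125/1296;  ∫_0^5/3 1225*x^2/36 dx = 153125/2916.
  Sum: 30625/432 − 153125/1296 + 153125/2916 = 30625/5832.
∫_0^5/3 u² dx = 109375/104976, so ||u||_L² = 125*sqrt(7)/324.
∫_0^5/3 (u')² dx = 30625/5832, so ||u'||_L² = 175*sqrt(2)/108.
Ratio ||u||_L² / ||u'||_L² = 5*sqrt(14)/42.
Sharp Poincaré constant on H^1_0(0, 5/3) is C_P = L/π = 5/(3*π), achieved by sin(3*π/5·x).
A polynomial bump cannot attain the sharp Poincaré constant (only the first sine eigenfunction does), so the ratio is strictly less than C_P, consistent with ||u||_L² ≤ C_P ||u'||_L².


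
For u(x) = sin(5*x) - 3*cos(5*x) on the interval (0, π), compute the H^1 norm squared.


||u||_{H^1(0,π)}^2 = 130*π

u'(x) = 15*sin(5*x) + 5*cos(5*x).
Expand u² and (u')² and integrate term by term on (0, π), using: for integers n ≥ 1, ∫_0^π sin²(nx) dx = ∫_0^π cos²(nx) dx = π/2; for n ≠ n', ∫_0^π sin(nx)sin(n'x) dx = ∫_0^π cos(nx)cos(n'x) dx = 0; and by product-to-sum, ∫_0^π sin(nx)cos(n'x) dx = ½∫_0^π [sin((n+n')x) + sin((n−n')x)] dx, which is 0 when n+n' is even and 2n/(n²−n'²) when n+n' is odd (it need not vanish on (0, π)).
  u² squared terms: (-3)²·∫cos(5x)² dx = 9·π/2 = 9*π/2;  (1)²·∫sin(5x)² dx = 1·π/2 = π/2.
  u² cross terms: 2·(-3)·(1)·∫cos(5x)·sin(5x) dx = -6·(0) = 0.
  So ∫_0^π u² dx = 9*π/2 + π/2 + 0 = 5*π.
  (u')² squared terms: (5)²·∫cos(5x)² dx = 25·π/2 = 25*π/2;  (15)²·∫sin(5x)² dx = 225·π/2 = 225*π/2.
  (u')² cross terms: 2·(5)·(15)·∫cos(5x)·sin(5x) dx = 150·(0) = 0.
  So ∫_0^π (u')² dx = 25*π/2 + 225*π/2 + 0 = 125*π.
||u||_{H^1}^2 = (5*π) + (125*π) = 130*π.


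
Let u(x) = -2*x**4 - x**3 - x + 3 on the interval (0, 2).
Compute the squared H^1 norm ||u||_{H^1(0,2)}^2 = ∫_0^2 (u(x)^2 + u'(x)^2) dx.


||u||_{H^1}^2 = 680104/315

The H^1 norm (squared) on an interval (0, L) is
  ||u||_{H^1}^2 = ∫_0^L u(x)^2 dx + ∫_0^L u'(x)^2 dx.
Compute u'(x) = -8*x**3 - 3*x**2 - 1.
Then u(x)^2 = 4*x**8 + 4*x**7 + x**6 + 4*x**5 - 10*x**4 - 6*x**3 + x**2 - 6*x + 9 and u'(x)^2 = 64*x**6 + 48*x**5 + 9*x**4 + 16*x**3 + 6*x**2 + 1.
Integrate each monomial from 0 to 2 using ∫_0^2 c·x^n dx = c·2^(n+1)/(n+1):
  ∫_0^2 u(x)^2 dx = ∫_0^2 (4*x^8 + 4*x^7 + x^6 + 4*x^5 - 10*x^4 - 6*x^3 + x^2 - 6*x + 9) dx. Term by term:
    ∫_0^2 4*x^8 dx = 2048/9;  ∫_0^2 4*x^7 dx = 128;  ∫_0^2 x^6 dx = 128/7;
    ∫_0^2 4*x^5 dx = 128/3;  ∫_0^2 -10*x^4 dx = -64;  ∫_0^2 -6*x^3 dx = -24;
    ∫_0^2 x^2 dx = 8/3;  ∫_0^2 -6*x dx = -12;  ∫_0^2 9 dx = 18.
  Sum: 2048/9 + 128 + 128/7 + 128/3 − 64 − 24 + 8/3 − 12 + 18 = 21242/63.
  ∫_0^2 u'(x)^2 dx = ∫_0^2 (64*x^6 + 48*x^5 + 9*x^4 + 16*x^3 + 6*x^2 + 1) dx. Term by term:
    ∫_0^2 64*x^6 dx = 8192/7;  ∫_0^2 48*x^5 dx = 512;  ∫_0^2 9*x^4 dx = 288/5;
    ∫_0^2 16*x^3 dx = 64;  ∫_0^2 6*x^2 dx = 16;  ∫_0^2 1 dx = 2.
  Sum: 8192/7 + 512 + 288/5 + 64 + 16 + 2 = 63766/35.
Adding: ||u||_{H^1}^2 = 21242/63 + 63766/35 = 680104/315.


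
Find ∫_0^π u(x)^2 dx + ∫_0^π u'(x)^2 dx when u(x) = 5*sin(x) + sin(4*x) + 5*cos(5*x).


||u||_{H^1(0,π)}^2 = -2080/9 + 717*π/2

u'(x) = -25*sin(5*x) + 5*cos(x) + 4*cos(4*x).
Expand u² and (u')² and integrate term by term on (0, π), using: for integers n ≥ 1, ∫_0^π sin²(nx) dx = ∫_0^π cos²(nx) dx = π/2; for n ≠ n', ∫_0^π sin(nx)sin(n'x) dx = ∫_0^π cos(nx)cos(n'x) dx = 0; and by product-to-sum, ∫_0^π sin(nx)cos(n'x) dx = ½∫_0^π [sin((n+n')x) + sin((n−n')x)] dx, which is 0 when n+n' is even and 2n/(n²−n'²) when n+n' is odd (it need not vanish on (0, π)).
  u² squared terms: (5)²·∫cos(5x)² dx = 25·π/2 = 25*π/2;  (5)²·∫sin(x)² dx = 25·π/2 = 25*π/2;  (1)²·∫sin(4x)² dx = 1·π/2 = π/2.
  u² cross terms: 2·(5)·(5)·∫cos(5x)·sin(x) dx = 50·(0) = 0;  2·(5)·(1)·∫cos(5x)·sin(4x) dx = 10·(-8/9) = -80/9;  2·(5)·(1)·∫sin(x)·sin(4x) dx = 10·(0) = 0.
  So ∫_0^π u² dx = 25*π/2 + 25*π/2 + π/2 + 0 − 80/9 + 0 = -80/9 + 51*π/2.
  (u')² squared terms: (-25)²·∫sin(5x)² dx = 625·π/2 = 625*π/2;  (4)²·∫cos(4x)² dx = 16·π/2 = 8*π;  (5)²·∫cos(x)² dx = 25·π/2 = 25*π/2.
  (u')² cross terms: 2·(-25)·(4)·∫sin(5x)·cos(4x) dx = -200·(10/9) = -2000/9;  2·(-25)·(5)·∫sin(5x)·cos(x) dx = -250·(0) = 0;  2·(4)·(5)·∫cos(4x)·cos(x) dx = 40·(0) = 0.
  So ∫_0^π (u')² dx = 625*π/2 + 8*π + 25*π/2 − 2000/9 + 0 + 0 = -2000/9 + 333*π.
||u||_{H^1}^2 = (-80/9 + 51*π/2) + (-2000/9 + 333*π) = -2080/9 + 717*π/2.


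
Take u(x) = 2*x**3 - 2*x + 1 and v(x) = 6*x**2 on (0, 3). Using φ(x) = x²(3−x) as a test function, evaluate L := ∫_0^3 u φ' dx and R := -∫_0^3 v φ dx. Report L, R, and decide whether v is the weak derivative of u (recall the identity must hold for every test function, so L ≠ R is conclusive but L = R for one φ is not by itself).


LHS = -1323/10, RHS = -729/5. No, v is not the weak derivative of u.

u(x) = 2*x**3 - 2*x + 1, classical derivative u'(x) = 6*x**2 - 2.
φ(x) = x²(3−x), so φ'(x) = 3*x*(2 - x).
Note φ(0) = φ(3) = 0, so the boundary term u·φ vanishes.
LHS = ∫_0^3 u(x) φ'(x) dx = ∫_0^3 (-6*x^5 + 12*x^4 + 6*x^3 - 15*x^2 + 6*x) dx. Term by term:
  ∫_0^3 -6*x^5 dx = -729;  ∫_0^3 12*x^4 dx = 2916/5;  ∫_0^3 6*x^3 dx = 243/2;
  ∫_0^3 -15*x^2 dx = -135;  ∫_0^3 6*x dx = 27.
Sum: -729 + 2916/5 + 243/2 − 135 + 27 = -1323/10.
So LHS = -1323/10.
∫_0^3 v(x) φ(x) dx = ∫_0^3 (-6*x^5 + 18*x^4) dx. Term by term:
  ∫_0^3 -6*x^5 dx = -729;  ∫_0^3 18*x^4 dx = 4374/5.
Sum: -729 + 4374/5 = 729/5.
So RHS = -∫_0^3 v(x) φ(x) dx = -729/5.
LHS − RHS = 27/2 ≠ 0, so the identity fails.
(For a valid weak derivative the identity must hold for EVERY test function, in particular this one. The failure shows v is NOT the weak derivative of u.)
Correct weak derivative would be u'(x) = 6*x**2 - 2.


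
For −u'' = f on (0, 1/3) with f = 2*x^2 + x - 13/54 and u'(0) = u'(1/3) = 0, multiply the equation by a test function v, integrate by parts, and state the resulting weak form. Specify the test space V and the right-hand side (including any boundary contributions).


V = H^1(0, 1/3) (no boundary constraint on v; u is determined up to an additive constant); weak form: ∫_0^1/3 u'v' dx = ∫_0^1/3 (2*x^2 + x - 13/54) v dx for all v ∈ V.

Multiply both sides by a test function v and integrate from 0 to 1/3:
  ∫_0^1/3 −u''(x) v(x) dx = ∫_0^1/3 f(x) v(x) dx.
Integrate the LHS by parts once:
  ∫_0^1/3 −u'' v dx = −[u'(x) v(x)]_0^1/3 + ∫_0^1/3 u'(x) v'(x) dx.
Thus ∫_0^1/3 u'(x) v'(x) dx = ∫_0^1/3 f(x) v(x) dx + [u'(x) v(x)]_0^1/3.
Choose V so that boundary terms are either known or forced to vanish.
u has homogeneous Neumann: u'(0) = u'(1/3) = 0. So [u' v]_0^1/3 = 0·v(1/3) − 0·v(0) = 0 for any v; take V = H^1(0, 1/3).
Weak formulation: find u (satisfying any essential BC) such that ∫_0^1/3 u'(x) v'(x) dx = ∫_0^1/3 f v dx for all v ∈ V (homogeneous Neumann, so boundary terms vanish).
Substituting f(x) = 2*x^2 + x - 13/54, the right-hand side is ∫_0^1/3 (2*x^2 + x - 13/54) v dx.
Compatibility check (pure Neumann): taking v ≡ 1 ∈ V gives 0 = ∫_0^1/3 f dx + (0) − (0), i.e. ∫_0^1/3 f dx must equal u'(0) − u'(1/3) = 0. Indeed ∫_0^1/3 (2*x^2 + x - 13/54) dx = 0, so the data are compatible. The solution is then unique only up to an additive constant (fix it e.g. by requiring ∫_0^1/3 u dx = 0).


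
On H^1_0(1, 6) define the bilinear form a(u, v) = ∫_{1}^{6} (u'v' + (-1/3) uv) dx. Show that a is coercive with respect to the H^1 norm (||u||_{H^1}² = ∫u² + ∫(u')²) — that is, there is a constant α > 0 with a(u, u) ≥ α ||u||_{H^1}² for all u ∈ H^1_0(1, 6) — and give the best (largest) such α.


α = (-25/3 + π^2)/(π^2 + 25)

Coercivity of a(·,·) on H^1_0(1, 6) means a(u, u) ≥ α ||u||_{H^1}² for every u ∈ H^1_0.
The interval has length L = 5, and Poincaré/coercivity depend only on L. Here a(u, u) = ∫(u')² + (-1/3)·∫u².
Here c = -1/3 < 0 with |c| < (π/L)² = π^2/25, so coercivity still holds. The condition a(u,u) ≥ α||u||_{H^1}² reads (1−α)∫(u')² ≥ (α−c)∫u². Any admissible α is ≤ 1 (rapidly oscillating u have ∫u²/∫(u')² → 0), and α = 1 would force 0 ≥ (1−c)∫u², impossible since c < 1; so 1−α > 0. By the sharp Poincaré inequality on H^1_0 of an interval of length L, ∫(u')² ≥ (π/L)²∫u² with equality for the first sine mode sin(π(x−x₀)/L) (x₀ the left endpoint), so the inequality holds for all u iff (1−α)(π/L)² ≥ α − c, i.e. α ≤ ((π/L)² + c)/((π/L)² + 1) = (1 + c(L/π)²)/(1 + (L/π)²). (Direct route, valid since c ≤ 0: Poincaré gives c∫u² ≥ c(L/π)²∫(u')², so a(u,u) ≥ (1 + c(L/π)²)∫(u')², while ||u||_{H^1}² ≤ (1 + (L/π)²)∫(u')²; dividing yields the same α.) With (π/L)² = π^2/25 and c = -1/3, the largest admissible constant is α = ((π/L)² + c)/((π/L)² + 1).
Simplifying, α = (-25/3 + π^2)/(π^2 + 25).


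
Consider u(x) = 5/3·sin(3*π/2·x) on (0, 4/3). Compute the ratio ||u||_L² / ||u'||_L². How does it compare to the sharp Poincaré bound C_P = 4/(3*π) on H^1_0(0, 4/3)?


||u||_L² / ||u'||_L² = 2/(3*π) < C_P = 4/(3*π).

u(x) = 5/3·sin(3*π/2·x), so u'(x) = 5*π*cos(3*π*x/2)/2.
Writing u(x) = A·sin(kπx/L) with A = 5/3 and k = 2, use ∫_0^L sin²(kπx/L) dx = L/2 and ∫_0^L cos²(kπx/L) dx = L/2.
u² = 25/9·sin²(3*π/2·x) and (u')² = 25*π^2/4·cos²(3*π/2·x), and each of sin², cos² integrates to L/2 = 2/3 over (0, 4/3).
∫_0^4/3 u² dx = 50/27, so ||u||_L² = 5*sqrt(6)/9.
∫_0^4/3 (u')² dx = 25*π^2/6, so ||u'||_L² = 5*sqrt(6)*π/6.
Ratio ||u||_L² / ||u'||_L² = 2/(3*π).
Sharp Poincaré constant on H^1_0(0, 4/3) is C_P = L/π = 4/(3*π), achieved by sin(3*π/4·x).
This is the k = 2 harmonic; the ratio L/(kπ) is strictly less than C_P = L/π, consistent with the sharp inequality ||u||_L² ≤ C_P ||u'||_L².


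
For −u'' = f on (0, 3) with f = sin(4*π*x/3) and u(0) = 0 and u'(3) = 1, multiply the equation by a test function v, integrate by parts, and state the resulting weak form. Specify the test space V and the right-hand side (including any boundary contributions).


V = {v ∈ H^1(0, 3) : v(0) = 0} (test functions vanish at x = 0 where u is specified); weak form: ∫_0^3 u'v' dx = ∫_0^3 (sin(4*π*x/3)) v dx + v(3) for all v ∈ V.

Multiply both sides by a test function v and integrate from 0 to 3:
  ∫_0^3 −u''(x) v(x) dx = ∫_0^3 f(x) v(x) dx.
Integrate the LHS by parts once:
  ∫_0^3 −u'' v dx = −[u'(x) v(x)]_0^3 + ∫_0^3 u'(x) v'(x) dx.
Thus ∫_0^3 u'(x) v'(x) dx = ∫_0^3 f(x) v(x) dx + [u'(x) v(x)]_0^3.
Choose V so that boundary terms are either known or forced to vanish.
Mixed BC: u(0) = 0 (Dirichlet) and u'(3) = 1 (Neumann). Define V = {v ∈ H^1(0, 3) : v(0) = 0}. Then [u' v]_0^3 = u'(3)·v(3) − u'(0)·0 = v(3).
Weak formulation: find u (satisfying any essential BC) such that ∫_0^3 u'(x) v'(x) dx = ∫_0^3 f v dx + v(3) for all v ∈ V (Dirichlet at 0 absorbed into V; Neumann datum at x = 3 contributes the boundary term).
Substituting f(x) = sin(4*π*x/3), the right-hand side is ∫_0^3 (sin(4*π*x/3)) v dx + v(3).


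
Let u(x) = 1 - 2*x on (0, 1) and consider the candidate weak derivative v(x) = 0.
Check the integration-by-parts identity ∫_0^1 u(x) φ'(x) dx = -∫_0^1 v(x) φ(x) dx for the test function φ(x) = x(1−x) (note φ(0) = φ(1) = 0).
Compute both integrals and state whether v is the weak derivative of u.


LHS = 1/3, RHS = 0. No, v is not the weak derivative of u.

u(x) = 1 - 2*x, classical derivative u'(x) = -2.
φ(x) = x(1−x), so φ'(x) = 1 - 2*x.
Note φ(0) = φ(1) = 0, so the boundary term u·φ vanishes.
LHS = ∫_0^1 u(x) φ'(x) dx = ∫_0^1 (4*x^2 - 4*x + 1) dx. Term by term:
  ∫_0^1 4*x^2 dx = 4/3;  ∫_0^1 -4*x dx = -2;  ∫_0^1 1 dx = 1.
Sum: 4/3 − 2 + 1 = 1/3.
So LHS = 1/3.
∫_0^1 v(x) φ(x) dx = ∫_0^1 (0) dx. Term by term:
  ∫_0^1 0 dx = 0.
So RHS = -∫_0^1 v(x) φ(x) dx = 0.
LHS − RHS = 1/3 ≠ 0, so the identity fails.
(For a valid weak derivative the identity must hold for EVERY test function, in particular this one. The failure shows v is NOT the weak derivative of u.)
Correct weak derivative would be u'(x) = -2.


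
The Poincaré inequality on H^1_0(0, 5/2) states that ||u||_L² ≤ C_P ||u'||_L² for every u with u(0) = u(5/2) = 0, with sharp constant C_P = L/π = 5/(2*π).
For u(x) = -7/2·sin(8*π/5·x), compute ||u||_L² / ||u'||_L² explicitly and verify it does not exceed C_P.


||u||_L² / ||u'||_L² = 5/(8*π) < C_P = 5/(2*π).

u(x) = -7/2·sin(8*π/5·x), so u'(x) = -28*π*cos(8*π*x/5)/5.
Writing u(x) = A·sin(kπx/L) with A = -7/2 and k = 4, use ∫_0^L sin²(kπx/L) dx = L/2 and ∫_0^L cos²(kπx/L) dx = L/2.
u² = 49/4·sin²(8*π/5·x) and (u')² = 784*π^2/25·cos²(8*π/5·x), and each of sin², cos² integrates to L/2 = 5/4 over (0, 5/2).
∫_0^5/2 u² dx = 245/16, so ||u||_L² = 7*sqrt(5)/4.
∫_0^5/2 (u')² dx = 196*π^2/5, so ||u'||_L² = 14*sqrt(5)*π/5.
Ratio ||u||_L² / ||u'||_L² = 5/(8*π).
Sharp Poincaré constant on H^1_0(0, 5/2) is C_P = L/π = 5/(2*π), achieved by sin(2*π/5·x).
This is the k = 4 harmonic; the ratio L/(kπ) is strictly less than C_P = L/π, consistent with the sharp inequality ||u||_L² ≤ C_P ||u'||_L².


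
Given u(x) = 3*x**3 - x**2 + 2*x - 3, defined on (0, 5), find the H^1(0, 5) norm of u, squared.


||u||_{H^1}^2 = 5729105/42

The H^1 norm (squared) on an interval (0, L) is
  ||u||_{H^1}^2 = ∫_0^L u(x)^2 dx + ∫_0^L u'(x)^2 dx.
Compute u'(x) = 9*x**2 - 2*x + 2.
Then u(x)^2 = 9*x**6 - 6*x**5 + 13*x**4 - 22*x**3 + 10*x**2 - 12*x + 9 and u'(x)^2 = 81*x**4 - 36*x**3 + 40*x**2 - 8*x + 4.
Integrate each monomial from 0 to 5 using ∫_0^5 c·x^n dx = c·5^(n+1)/(n+1):
  ∫_0^5 u(x)^2 dx = ∫_0^5 (9*x^6 - 6*x^5 + 13*x^4 - 22*x^3 + 10*x^2 - 12*x + 9) dx. Term by term:
    ∫_0^5 9*x^6 dx = 703125/7;  ∫_0^5 -6*x^5 dx = -15625;  ∫_0^5 13*x^4 dx = 8125;
    ∫_0^5 -22*x^3 dx = -6875/2;  ∫_0^5 10*x^2 dx = 1250/3;  ∫_0^5 -12*x dx = -150;
    ∫_0^5 9 dx = 45.
  Sum: 703125/7 − 15625 + 8125 − 6875/2 + 1250/3 − 150 + 45 = 3772465/42.
  ∫_0^5 u'(x)^2 dx = ∫_0^5 (81*x^4 - 36*x^3 + 40*x^2 - 8*x + 4) dx. Term by term:
    ∫_0^5 81*x^4 dx = 50625;  ∫_0^5 -36*x^3 dx = -5625;  ∫_0^5 40*x^2 dx = 5000/3;
    ∫_0^5 -8*x dx = -100;  ∫_0^5 4 dx = 20.
  Sum: 50625 − 5625 + 5000/3 − 100 + 20 = 139760/3.
Adding: ||u||_{H^1}^2 = 3772465/42 + 139760/3 = 5729105/42.


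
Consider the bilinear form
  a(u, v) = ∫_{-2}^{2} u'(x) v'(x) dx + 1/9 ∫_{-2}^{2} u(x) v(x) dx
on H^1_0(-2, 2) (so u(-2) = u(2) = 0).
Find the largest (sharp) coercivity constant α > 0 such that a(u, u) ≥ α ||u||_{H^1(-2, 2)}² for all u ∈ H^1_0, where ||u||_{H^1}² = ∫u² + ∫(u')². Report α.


α = (16/9 + π^2)/(π^2 + 16)

Coercivity of a(·,·) on H^1_0(-2, 2) means a(u, u) ≥ α ||u||_{H^1}² for every u ∈ H^1_0.
The interval has length L = 4, and Poincaré/coercivity depend only on L. Here a(u, u) = ∫(u')² + (1/9)·∫u².
Here 0 < c = 1/9 < 1. The condition a(u,u) ≥ α||u||_{H^1}² reads (1−α)∫(u')² ≥ (α−c)∫u². Any admissible α is ≤ 1 (rapidly oscillating u have ∫u²/∫(u')² → 0), and α = 1 would force 0 ≥ (1−c)∫u², impossible since c < 1; so 1−α > 0. By the sharp Poincaré inequality on H^1_0 of an interval of length L, ∫(u')² ≥ (π/L)²∫u² with equality for the first sine mode sin(π(x−x₀)/L) (x₀ the left endpoint), so the inequality holds for all u iff (1−α)(π/L)² ≥ α − c, i.e. α ≤ ((π/L)² + c)/((π/L)² + 1) = (1 + c(L/π)²)/(1 + (L/π)²). With (π/L)² = π^2/16 and c = 1/9, the largest admissible constant is α = ((π/L)² + c)/((π/L)² + 1).
Simplifying, α = (16/9 + π^2)/(π^2 + 16).


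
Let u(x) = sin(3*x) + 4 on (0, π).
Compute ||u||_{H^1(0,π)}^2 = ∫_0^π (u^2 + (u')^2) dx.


||u||_{H^1(0,π)}^2 = 16/3 + 21*π

u'(x) = 3*cos(3*x).
Expand u² and (u')² and integrate term by term on (0, π), using: for integers n ≥ 1, ∫_0^π sin²(nx) dx = ∫_0^π cos²(nx) dx = π/2; for n ≠ n', ∫_0^π sin(nx)sin(n'x) dx = ∫_0^π cos(nx)cos(n'x) dx = 0; and by product-to-sum, ∫_0^π sin(nx)cos(n'x) dx = ½∫_0^π [sin((n+n')x) + sin((n−n')x)] dx, which is 0 when n+n' is even and 2n/(n²−n'²) when n+n' is odd (it need not vanish on (0, π)). For the constant mode: ∫_0^π 1 dx = π, ∫_0^π cos(nx) dx = 0, ∫_0^π sin(nx) dx = (1−(−1)^n)/n.
  u² squared terms: (4)²·∫1 dx = 16·π = 16*π;  (1)²·∫sin(3x)² dx = 1·π/2 = π/2.
  u² cross terms: 2·(4)·(1)·∫1·sin(3x) dx = 8·(2/3) = 16/3.
  So ∫_0^π u² dx = 16*π + π/2 + 16/3 = 16/3 + 33*π/2.
  (u')² squared terms: (3)²·∫cos(3x)² dx = 9·π/2 = 9*π/2.
  So ∫_0^π (u')² dx = 9*π/2.
||u||_{H^1}^2 = (16/3 + 33*π/2) + (9*π/2) = 16/3 + 21*π.
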